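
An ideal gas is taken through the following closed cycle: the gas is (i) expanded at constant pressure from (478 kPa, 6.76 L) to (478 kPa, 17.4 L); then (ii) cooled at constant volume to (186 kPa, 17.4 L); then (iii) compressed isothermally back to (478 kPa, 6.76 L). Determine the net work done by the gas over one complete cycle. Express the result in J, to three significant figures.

W_net ≈ 2030 J

Leg (i): W = PΔV = (478)(17.4 − 6.76) = 5086 J.
Leg (ii): W = 0.
Leg (iii): W = PᵢVᵢ ln(V_f/Vᵢ) = (3236) ln(6.76/17.4) = -3060 J.
W_net = 5086 − 3060 = 2026 J.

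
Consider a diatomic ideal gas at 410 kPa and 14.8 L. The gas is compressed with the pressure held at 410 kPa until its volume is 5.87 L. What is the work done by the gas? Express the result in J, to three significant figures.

W ≈ -3660 J

Isobaric: W = P ΔV.
W = (410 kPa)(5.87 − 14.8 L) = (410)(-8.93) = -3661 J.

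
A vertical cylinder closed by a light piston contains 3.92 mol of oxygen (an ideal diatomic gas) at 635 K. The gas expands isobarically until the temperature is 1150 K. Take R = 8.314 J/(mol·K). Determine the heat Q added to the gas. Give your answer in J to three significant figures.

Q ≈ 58700 J

Isobaric: W = nRΔT = (3.92)(8.314)(515) = 16784 J.
ΔU = nCᵥΔT with Cᵥ = 5R/2: ΔU = (3.92)(20.79)(515) = 41961 J.
Q = ΔU + W = 41961 + 16784 = 58745 J.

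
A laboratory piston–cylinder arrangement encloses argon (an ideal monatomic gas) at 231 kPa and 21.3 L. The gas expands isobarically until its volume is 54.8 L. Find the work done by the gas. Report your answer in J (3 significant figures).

W ≈ 7740 J

Isobaric: W = P ΔV.
W = (231 kPa)(54.8 − 21.3 L) = (231)(33.5) = 7738 J.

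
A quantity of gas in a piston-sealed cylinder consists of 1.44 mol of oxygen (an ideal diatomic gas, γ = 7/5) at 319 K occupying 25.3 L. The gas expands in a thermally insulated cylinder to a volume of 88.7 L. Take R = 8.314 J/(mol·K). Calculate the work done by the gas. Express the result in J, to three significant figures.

W ≈ 3770 J

Adiabatic: TV^(γ−1) = const with γ = 7/5.
T₂ = T₁ (V₁/V₂)^(γ−1) = 319 × (25.3/88.7)^0.4 = 319 × 0.6055 = 193.1 K.
W_by = nCᵥ(T₁ − T₂) = (1.44)(20.79)(319 − 193.1) = 3767 J.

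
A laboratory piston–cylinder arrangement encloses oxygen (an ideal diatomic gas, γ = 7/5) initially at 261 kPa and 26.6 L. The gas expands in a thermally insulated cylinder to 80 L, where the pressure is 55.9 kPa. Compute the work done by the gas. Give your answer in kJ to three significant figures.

Adiabatic: W = (P₁V₁ − P₂V₂)/(γ − 1) with γ = 7/5.
P₁V₁ = 6943 J, P₂V₂ = 4472 J.
W = (6943 − 4472) / 0.4 = 6177 J.

W ≈ 6.18 kJ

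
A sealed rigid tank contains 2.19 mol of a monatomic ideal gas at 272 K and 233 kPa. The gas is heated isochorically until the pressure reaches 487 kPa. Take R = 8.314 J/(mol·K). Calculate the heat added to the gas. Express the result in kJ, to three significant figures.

Q ≈ 8.10 kJ

Constant volume ⇒ W = 0, so Q = ΔU = nCᵥΔT with Cᵥ = 3R/2 = 12.47 J/(mol·K).
At constant V, T₂/T₁ = P₂/P₁ ⇒ ΔT = T₁(P₂/P₁ − 1) = 272·(487/233 − 1) = 296.5 K.
ΔU = (2.19)(12.47)(296.5) = 8098 J.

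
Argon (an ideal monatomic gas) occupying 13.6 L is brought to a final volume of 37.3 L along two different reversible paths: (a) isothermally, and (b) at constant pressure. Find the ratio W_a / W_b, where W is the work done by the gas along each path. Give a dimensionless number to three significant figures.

W_a / W_b ≈ 0.579

Path (a) isothermal: W = P₁V₁ ln(V₂/V₁) → W_a/(P₁V₁) = 1.009.
Path (b) isobaric: W = P₁(V₂ − V₁) → W_b/(P₁V₁) = 1.743.
W_a / W_b = 1.009 / 1.743 = 0.579.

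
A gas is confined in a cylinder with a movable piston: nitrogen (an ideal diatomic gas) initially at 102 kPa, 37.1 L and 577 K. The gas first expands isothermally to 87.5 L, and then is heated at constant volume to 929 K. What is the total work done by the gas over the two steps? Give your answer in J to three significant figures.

Step 1 (isothermal): W = P₁V₁ ln(V₂/V₁) = (3784) ln(87.5/37.1) = 3247 J.
Step 2 (isochoric): W = 0 (constant volume).
W_total = 3247 + 0 = 3247 J.

W_total ≈ 3250 J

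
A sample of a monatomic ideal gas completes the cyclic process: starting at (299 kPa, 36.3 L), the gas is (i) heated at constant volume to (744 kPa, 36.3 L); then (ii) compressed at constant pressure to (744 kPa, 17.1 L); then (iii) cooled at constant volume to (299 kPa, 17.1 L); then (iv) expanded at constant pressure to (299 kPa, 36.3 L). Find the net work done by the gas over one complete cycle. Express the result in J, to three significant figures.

W_net ≈ -8540 J

Constant-volume legs do no work.
W(ii) = (744)(17.1 − 36.3) = -14285 J; W(iv) = (299)(36.3 − 17.1) = 5741 J.
W_net = -14285 + 5741 = -8544 J (the counter-clockwise enclosed area).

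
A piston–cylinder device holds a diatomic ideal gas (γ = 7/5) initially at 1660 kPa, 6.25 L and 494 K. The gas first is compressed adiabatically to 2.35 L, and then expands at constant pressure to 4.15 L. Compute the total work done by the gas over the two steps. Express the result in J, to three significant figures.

W_total ≈ -668 J

Step 1 (adiabatic): W = (P₁V₁ − P₂V₂)/(γ−1) = (10375 − 15343)/0.4 = -12420 J.
After step 1: P = 6529 kPa, V = 2.35 L, T = 730.6 K.
Step 2 (isobaric): W = PΔV = (6529 kPa)(4.15 − 2.35 L) = 11752 J.
W_total = -12420 + 11752 = -668.1 J.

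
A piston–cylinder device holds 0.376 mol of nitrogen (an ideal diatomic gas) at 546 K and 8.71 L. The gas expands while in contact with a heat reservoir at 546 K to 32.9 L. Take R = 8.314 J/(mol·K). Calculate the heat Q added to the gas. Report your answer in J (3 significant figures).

Q ≈ 2270 J

Isothermal ⇒ ΔU = 0, so Q = W = nRT ln(V₂/V₁).
Q = (0.376)(8.314)(546) ln(32.9/8.71) = 1707 × 1.329 = 2268 J.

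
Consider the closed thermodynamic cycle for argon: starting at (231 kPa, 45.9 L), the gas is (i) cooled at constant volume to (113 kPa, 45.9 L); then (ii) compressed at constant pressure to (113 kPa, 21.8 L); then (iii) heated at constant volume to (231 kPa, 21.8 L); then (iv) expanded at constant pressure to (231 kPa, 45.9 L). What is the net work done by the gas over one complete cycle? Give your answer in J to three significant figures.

W_net ≈ 2840 J

Constant-volume legs do no work.
W(ii) = (113)(21.8 − 45.9) = -2723 J; W(iv) = (231)(45.9 − 21.8) = 5567 J.
W_net = -2723 + 5567 = 2844 J (the clockwise enclosed area).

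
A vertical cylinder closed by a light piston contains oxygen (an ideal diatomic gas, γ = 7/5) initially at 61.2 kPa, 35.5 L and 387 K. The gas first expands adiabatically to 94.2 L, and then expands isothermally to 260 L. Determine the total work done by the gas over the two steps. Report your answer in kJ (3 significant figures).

W_total ≈ 3.25 kJ

Step 1 (adiabatic): W = (P₁V₁ − P₂V₂)/(γ−1) = (2173 − 1470)/0.4 = 1755 J.
After step 1: P = 15.61 kPa, V = 94.2 L, T = 261.9 K.
Step 2 (isothermal): W = P₁V₁ ln(V₂/V₁) = (1470) ln(260/94.2) = 1493 J.
W_total = 1755 + 1493 = 3248 J.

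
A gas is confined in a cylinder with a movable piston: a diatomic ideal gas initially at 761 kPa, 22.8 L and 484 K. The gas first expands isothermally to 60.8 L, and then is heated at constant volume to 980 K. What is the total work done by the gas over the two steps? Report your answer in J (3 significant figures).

Step 1 (isothermal): W = P₁V₁ ln(V₂/V₁) = (17351) ln(60.8/22.8) = 17018 J.
Step 2 (isochoric): W = 0 (constant volume).
W_total = 17018 + 0 = 17018 J.

W_total ≈ 17000 J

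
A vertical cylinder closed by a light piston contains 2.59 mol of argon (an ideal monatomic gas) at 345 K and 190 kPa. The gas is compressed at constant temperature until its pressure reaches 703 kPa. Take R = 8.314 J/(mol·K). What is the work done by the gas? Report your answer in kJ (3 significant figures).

Isothermal process: W = nRT ln(V₂/V₁) = nRT ln(P₁/P₂).
W = (2.59)(8.314)(345) × ln(190/703)
  = 7429 × ln(0.2703) = 7429 × -1.308
W_by_gas = -9720 J.

W ≈ -9.72 kJ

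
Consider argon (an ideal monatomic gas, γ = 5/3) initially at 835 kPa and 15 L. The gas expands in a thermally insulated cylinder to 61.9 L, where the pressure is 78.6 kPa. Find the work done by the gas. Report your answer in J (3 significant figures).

W ≈ 11500 J

Adiabatic: W = (P₁V₁ − P₂V₂)/(γ − 1) with γ = 5/3.
P₁V₁ = 12525 J, P₂V₂ = 4865 J.
W = (12525 − 4865) / 0.6667 = 11489 J.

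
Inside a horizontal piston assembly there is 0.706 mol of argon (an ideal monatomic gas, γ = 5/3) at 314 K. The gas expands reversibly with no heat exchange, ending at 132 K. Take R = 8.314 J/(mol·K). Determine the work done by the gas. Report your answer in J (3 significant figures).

Adiabatic ⇒ Q = 0, so W_by = −ΔU = nCᵥ(T₁ − T₂).
Cᵥ = 3R/2 = 12.47 J/(mol·K).
W = (0.706)(12.47)(314 − 132) = 1602 J.

W ≈ 1600 J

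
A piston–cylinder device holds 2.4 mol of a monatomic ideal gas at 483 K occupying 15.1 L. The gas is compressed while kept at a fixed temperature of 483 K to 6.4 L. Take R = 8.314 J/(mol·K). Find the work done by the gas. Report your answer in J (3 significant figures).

Isothermal: W = nRT ln(V₂/V₁).
W = (2.4)(8.314)(483) × ln(6.4/15.1)
  = 9638 × -0.8584
W_by_gas = -8273 J.

W ≈ -8270 J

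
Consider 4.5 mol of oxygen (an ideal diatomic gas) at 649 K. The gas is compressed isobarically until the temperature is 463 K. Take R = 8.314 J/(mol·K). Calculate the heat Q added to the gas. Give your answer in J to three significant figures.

Q ≈ -24400 J

Isobaric: W = nRΔT = (4.5)(8.314)(-186) = -6959 J.
ΔU = nCᵥΔT with Cᵥ = 5R/2: ΔU = (4.5)(20.79)(-186) = -17397 J.
Q = ΔU + W = -17397 − 6959 = -24356 J.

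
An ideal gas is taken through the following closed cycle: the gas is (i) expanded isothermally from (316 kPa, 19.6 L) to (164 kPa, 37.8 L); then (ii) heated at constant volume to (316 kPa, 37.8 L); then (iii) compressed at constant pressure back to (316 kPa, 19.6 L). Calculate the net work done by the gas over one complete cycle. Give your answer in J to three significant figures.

W_net ≈ -1680 J

Leg (i): W = PᵢVᵢ ln(V_f/Vᵢ) = (6194) ln(37.8/19.6) = 4068 J.
Leg (ii): W = 0.
Leg (iii): W = PΔV = (316)(19.6 − 37.8) = -5751 J.
W_net = 4068 − 5751 = -1683 J.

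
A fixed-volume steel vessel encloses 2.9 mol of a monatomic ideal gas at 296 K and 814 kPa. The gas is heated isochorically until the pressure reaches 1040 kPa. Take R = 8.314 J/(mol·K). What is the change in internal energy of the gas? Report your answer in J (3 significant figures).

Constant volume ⇒ W = 0, so Q = ΔU = nCᵥΔT with Cᵥ = 3R/2 = 12.47 J/(mol·K).
At constant V, T₂/T₁ = P₂/P₁ ⇒ ΔT = T₁(P₂/P₁ − 1) = 296·(1040/814 − 1) = 82.18 K.
ΔU = (2.9)(12.47)(82.18) = 2972 J.

ΔU ≈ 2970 J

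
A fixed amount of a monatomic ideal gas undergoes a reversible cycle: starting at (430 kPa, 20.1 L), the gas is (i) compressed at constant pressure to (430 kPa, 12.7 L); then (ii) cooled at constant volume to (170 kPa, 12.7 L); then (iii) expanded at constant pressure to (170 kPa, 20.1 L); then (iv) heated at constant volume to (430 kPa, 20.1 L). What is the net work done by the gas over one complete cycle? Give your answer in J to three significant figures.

Constant-volume legs do no work.
W(i) = (430)(12.7 − 20.1) = -3182 J; W(iii) = (170)(20.1 − 12.7) = 1258 J.
W_net = -3182 + 1258 = -1924 J (the counter-clockwise enclosed area).

W_net ≈ -1920 J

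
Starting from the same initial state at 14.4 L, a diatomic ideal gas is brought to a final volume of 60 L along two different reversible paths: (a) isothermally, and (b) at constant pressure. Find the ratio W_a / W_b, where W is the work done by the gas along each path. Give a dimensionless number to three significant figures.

Path (a) isothermal: W = P₁V₁ ln(V₂/V₁) → W_a/(P₁V₁) = 1.427.
Path (b) isobaric: W = P₁(V₂ − V₁) → W_b/(P₁V₁) = 3.167.
W_a / W_b = 1.427 / 3.167 = 0.4507.

W_a / W_b ≈ 0.451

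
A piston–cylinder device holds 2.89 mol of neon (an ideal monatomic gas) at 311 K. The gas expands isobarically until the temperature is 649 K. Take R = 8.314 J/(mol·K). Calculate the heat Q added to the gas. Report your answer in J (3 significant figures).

Isobaric: W = nRΔT = (2.89)(8.314)(338) = 8121 J.
ΔU = nCᵥΔT with Cᵥ = 3R/2: ΔU = (2.89)(12.47)(338) = 12182 J.
Q = ΔU + W = 12182 + 8121 = 20303 J.

Q ≈ 20300 J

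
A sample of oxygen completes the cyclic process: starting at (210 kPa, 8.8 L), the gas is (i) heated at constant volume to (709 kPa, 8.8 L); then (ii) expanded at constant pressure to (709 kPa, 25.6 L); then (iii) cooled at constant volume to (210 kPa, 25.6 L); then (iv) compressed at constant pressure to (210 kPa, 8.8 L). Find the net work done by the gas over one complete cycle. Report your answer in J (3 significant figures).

Constant-volume legs do no work.
W(ii) = (709)(25.6 − 8.8) = 11911 J; W(iv) = (210)(8.8 − 25.6) = -3528 J.
W_net = 11911 − 3528 = 8383 J (the clockwise enclosed area).

W_net ≈ 8380 J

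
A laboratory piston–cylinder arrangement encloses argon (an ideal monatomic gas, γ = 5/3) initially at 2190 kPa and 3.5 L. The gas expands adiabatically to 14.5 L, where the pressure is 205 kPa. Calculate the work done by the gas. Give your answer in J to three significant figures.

Adiabatic: W = (P₁V₁ − P₂V₂)/(γ − 1) with γ = 5/3.
P₁V₁ = 7665 J, P₂V₂ = 2972 J.
W = (7665 − 2972) / 0.6667 = 7039 J.

W ≈ 7040 J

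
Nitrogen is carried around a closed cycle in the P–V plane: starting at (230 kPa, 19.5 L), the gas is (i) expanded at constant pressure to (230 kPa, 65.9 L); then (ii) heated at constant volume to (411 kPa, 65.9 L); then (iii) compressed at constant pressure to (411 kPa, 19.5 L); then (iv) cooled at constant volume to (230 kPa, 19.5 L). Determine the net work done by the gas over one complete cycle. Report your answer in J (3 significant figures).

Constant-volume legs do no work.
W(i) = (230)(65.9 − 19.5) = 10672 J; W(iii) = (411)(19.5 − 65.9) = -19070 J.
W_net = 10672 − 19070 = -8398 J (the counter-clockwise enclosed area).

W_net ≈ -8400 J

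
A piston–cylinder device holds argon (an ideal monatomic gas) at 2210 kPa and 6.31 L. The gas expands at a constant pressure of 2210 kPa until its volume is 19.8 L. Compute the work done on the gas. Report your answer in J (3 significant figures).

Isobaric: W = P ΔV.
W = (2210 kPa)(19.8 − 6.31 L) = (2210)(13.49) = 29813 J.
Work on gas = −W_by = -29813 J.

W ≈ -29800 J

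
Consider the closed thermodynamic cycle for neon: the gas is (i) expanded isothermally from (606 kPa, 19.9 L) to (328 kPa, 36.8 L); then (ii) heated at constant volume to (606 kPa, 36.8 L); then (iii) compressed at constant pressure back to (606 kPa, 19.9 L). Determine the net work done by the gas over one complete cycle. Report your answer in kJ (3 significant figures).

Leg (i): W = PᵢVᵢ ln(V_f/Vᵢ) = (12059) ln(36.8/19.9) = 7414 J.
Leg (ii): W = 0.
Leg (iii): W = PΔV = (606)(19.9 − 36.8) = -10241 J.
W_net = 7414 − 10241 = -2828 J.

W_net ≈ -2.83 kJ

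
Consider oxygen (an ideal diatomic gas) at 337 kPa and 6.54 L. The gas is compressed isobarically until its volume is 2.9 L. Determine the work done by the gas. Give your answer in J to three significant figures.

Isobaric: W = P ΔV.
W = (337 kPa)(2.9 − 6.54 L) = (337)(-3.64) = -1227 J.

W ≈ -1230 J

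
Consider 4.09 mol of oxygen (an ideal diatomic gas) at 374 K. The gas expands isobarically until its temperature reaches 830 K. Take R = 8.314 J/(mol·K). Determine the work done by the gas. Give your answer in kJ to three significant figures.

Isobaric: W = P ΔV = nR ΔT.
W = (4.09)(8.314)(830 − 374) = 15506 J.

W ≈ 15.5 kJ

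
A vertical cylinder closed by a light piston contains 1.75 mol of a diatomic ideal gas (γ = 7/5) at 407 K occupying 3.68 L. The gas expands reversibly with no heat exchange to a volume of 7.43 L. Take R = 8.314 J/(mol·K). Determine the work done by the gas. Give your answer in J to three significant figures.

Adiabatic: TV^(γ−1) = const with γ = 7/5.
T₂ = T₁ (V₁/V₂)^(γ−1) = 407 × (3.68/7.43)^0.4 = 407 × 0.755 = 307.3 K.
W_by = nCᵥ(T₁ − T₂) = (1.75)(20.79)(407 − 307.3) = 3627 J.

W ≈ 3630 J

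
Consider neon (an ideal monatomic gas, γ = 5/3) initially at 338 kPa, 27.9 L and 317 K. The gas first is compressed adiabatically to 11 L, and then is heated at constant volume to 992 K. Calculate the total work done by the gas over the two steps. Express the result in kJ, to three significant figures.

W_total ≈ -12.2 kJ

Step 1 (adiabatic): W = (P₁V₁ − P₂V₂)/(γ−1) = (9430 − 17539)/0.667 = -12163 J.
Step 2 (isochoric): W = 0 (constant volume).
W_total = -12163 + 0 = -12163 J.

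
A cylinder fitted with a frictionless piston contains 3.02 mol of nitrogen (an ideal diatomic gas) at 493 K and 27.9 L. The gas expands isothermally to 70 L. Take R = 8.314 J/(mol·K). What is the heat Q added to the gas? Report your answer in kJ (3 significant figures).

Q ≈ 11.4 kJ

Isothermal ⇒ ΔU = 0, so Q = W = nRT ln(V₂/V₁).
Q = (3.02)(8.314)(493) ln(70/27.9) = 12378 × 0.9199 = 11386 J.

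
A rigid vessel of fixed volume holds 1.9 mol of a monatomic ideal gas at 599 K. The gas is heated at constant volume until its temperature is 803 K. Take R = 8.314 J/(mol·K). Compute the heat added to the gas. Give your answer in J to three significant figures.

Constant volume ⇒ W = 0, so Q = ΔU = nCᵥΔT with Cᵥ = 3R/2 = 12.47 J/(mol·K).
ΔU = (1.9)(12.47)(803 − 599) = 4834 J.

Q ≈ 4830 J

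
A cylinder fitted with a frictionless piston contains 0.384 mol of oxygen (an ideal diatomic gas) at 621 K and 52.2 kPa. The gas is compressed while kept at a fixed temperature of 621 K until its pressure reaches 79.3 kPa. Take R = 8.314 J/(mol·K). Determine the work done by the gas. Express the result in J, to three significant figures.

Isothermal process: W = nRT ln(V₂/V₁) = nRT ln(P₁/P₂).
W = (0.384)(8.314)(621) × ln(52.2/79.3)
  = 1983 × ln(0.6583) = 1983 × -0.4182
W_by_gas = -829 J.

W ≈ -829 J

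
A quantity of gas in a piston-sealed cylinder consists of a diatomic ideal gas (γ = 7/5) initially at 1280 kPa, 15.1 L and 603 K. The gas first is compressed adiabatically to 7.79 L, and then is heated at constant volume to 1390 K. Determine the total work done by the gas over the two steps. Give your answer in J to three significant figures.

Step 1 (adiabatic): W = (P₁V₁ − P₂V₂)/(γ−1) = (19328 − 25186)/0.4 = -14646 J.
Step 2 (isochoric): W = 0 (constant volume).
W_total = -14646 + 0 = -14646 J.

W_total ≈ -14600 J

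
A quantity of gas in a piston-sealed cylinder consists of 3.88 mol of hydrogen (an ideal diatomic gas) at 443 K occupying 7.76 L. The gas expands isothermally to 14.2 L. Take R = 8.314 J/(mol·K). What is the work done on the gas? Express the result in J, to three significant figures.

Isothermal: W = nRT ln(V₂/V₁).
W = (3.88)(8.314)(443) × ln(14.2/7.76)
  = 14290 × 0.6043
W_by_gas = 8635 J; work on gas = −W_by = -8635 J.

W ≈ -8640 J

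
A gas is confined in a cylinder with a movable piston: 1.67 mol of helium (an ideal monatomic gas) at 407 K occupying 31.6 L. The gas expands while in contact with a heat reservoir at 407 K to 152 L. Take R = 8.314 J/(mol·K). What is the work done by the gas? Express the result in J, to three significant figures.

Isothermal: W = nRT ln(V₂/V₁).
W = (1.67)(8.314)(407) × ln(152/31.6)
  = 5651 × 1.571
W_by_gas = 8876 J.

W ≈ 8880 J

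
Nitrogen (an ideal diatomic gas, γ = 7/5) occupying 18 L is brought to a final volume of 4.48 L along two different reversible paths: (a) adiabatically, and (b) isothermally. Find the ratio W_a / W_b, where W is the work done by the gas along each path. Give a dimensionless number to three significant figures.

Path (a) adiabatic: W = P₁V₁(1 − (V₁/V₂)^(γ−1))/(γ−1) → W_a/(P₁V₁) = -1.861.
Path (b) isothermal: W = P₁V₁ ln(V₂/V₁) → W_b/(P₁V₁) = -1.391.
W_a / W_b = -1.861 / -1.391 = 1.338.

W_a / W_b ≈ 1.34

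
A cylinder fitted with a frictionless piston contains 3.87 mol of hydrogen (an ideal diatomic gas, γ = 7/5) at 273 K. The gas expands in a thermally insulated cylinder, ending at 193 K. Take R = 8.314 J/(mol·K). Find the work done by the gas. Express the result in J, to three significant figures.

W ≈ 6440 J

Adiabatic ⇒ Q = 0, so W_by = −ΔU = nCᵥ(T₁ − T₂).
Cᵥ = 5R/2 = 20.79 J/(mol·K).
W = (3.87)(20.79)(273 − 193) = 6435 J.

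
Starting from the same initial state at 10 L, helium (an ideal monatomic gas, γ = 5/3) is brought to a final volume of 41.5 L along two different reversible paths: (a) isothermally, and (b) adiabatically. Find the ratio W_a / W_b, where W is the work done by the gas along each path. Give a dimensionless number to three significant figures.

Path (a) isothermal: W = P₁V₁ ln(V₂/V₁) → W_a/(P₁V₁) = 1.423.
Path (b) adiabatic: W = P₁V₁(1 − (V₁/V₂)^(γ−1))/(γ−1) → W_b/(P₁V₁) = 0.9192.
W_a / W_b = 1.423 / 0.9192 = 1.548.

W_a / W_b ≈ 1.55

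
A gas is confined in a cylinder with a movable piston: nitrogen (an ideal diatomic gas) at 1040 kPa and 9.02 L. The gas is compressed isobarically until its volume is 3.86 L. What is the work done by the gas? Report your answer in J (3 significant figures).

Isobaric: W = P ΔV.
W = (1040 kPa)(3.86 − 9.02 L) = (1040)(-5.16) = -5366 J.

W ≈ -5370 J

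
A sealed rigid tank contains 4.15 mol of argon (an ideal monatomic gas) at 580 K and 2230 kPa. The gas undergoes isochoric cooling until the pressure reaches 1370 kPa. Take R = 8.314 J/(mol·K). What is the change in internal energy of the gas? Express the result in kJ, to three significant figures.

ΔU ≈ -11.6 kJ

Constant volume ⇒ W = 0, so Q = ΔU = nCᵥΔT with Cᵥ = 3R/2 = 12.47 J/(mol·K).
At constant V, T₂/T₁ = P₂/P₁ ⇒ ΔT = T₁(P₂/P₁ − 1) = 580·(1370/2230 − 1) = -223.7 K.
ΔU = (4.15)(12.47)(-223.7) = -11576 J.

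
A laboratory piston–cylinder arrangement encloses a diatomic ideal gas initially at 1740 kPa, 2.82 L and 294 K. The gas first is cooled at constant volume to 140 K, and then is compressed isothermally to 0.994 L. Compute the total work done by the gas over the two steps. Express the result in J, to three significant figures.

W_total ≈ -2440 J

Step 1 (isochoric): W = 0 (constant volume).
After step 1: P = 828.6 kPa (V unchanged).
Step 2 (isothermal): W = P₁V₁ ln(V₂/V₁) = (2337) ln(0.994/2.82) = -2436 J.
W_total = 0 − 2436 = -2436 J.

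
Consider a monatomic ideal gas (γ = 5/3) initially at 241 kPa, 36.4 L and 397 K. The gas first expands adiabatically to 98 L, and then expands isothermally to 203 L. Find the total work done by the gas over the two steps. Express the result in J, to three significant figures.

W_total ≈ 9660 J

Step 1 (adiabatic): W = (P₁V₁ − P₂V₂)/(γ−1) = (8772 − 4533)/0.667 = 6359 J.
After step 1: P = 46.25 kPa, V = 98 L, T = 205.1 K.
Step 2 (isothermal): W = P₁V₁ ln(V₂/V₁) = (4533) ln(203/98) = 3301 J.
W_total = 6359 + 3301 = 9660 J.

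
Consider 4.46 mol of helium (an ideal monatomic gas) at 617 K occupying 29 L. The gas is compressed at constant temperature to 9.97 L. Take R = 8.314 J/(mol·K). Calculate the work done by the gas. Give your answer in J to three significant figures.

Isothermal: W = nRT ln(V₂/V₁).
W = (4.46)(8.314)(617) × ln(9.97/29)
  = 22879 × -1.068
W_by_gas = -24428 J.

W ≈ -24400 J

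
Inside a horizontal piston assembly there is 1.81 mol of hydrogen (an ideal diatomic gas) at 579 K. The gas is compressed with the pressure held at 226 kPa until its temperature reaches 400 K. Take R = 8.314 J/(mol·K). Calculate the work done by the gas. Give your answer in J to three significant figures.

W ≈ -2690 J

Isobaric: W = P ΔV = nR ΔT.
W = (1.81)(8.314)(400 − 579) = -2694 J.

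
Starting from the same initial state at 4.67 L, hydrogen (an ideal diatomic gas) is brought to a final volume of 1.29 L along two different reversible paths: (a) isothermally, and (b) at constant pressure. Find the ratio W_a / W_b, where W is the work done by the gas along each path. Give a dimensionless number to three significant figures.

Path (a) isothermal: W = P₁V₁ ln(V₂/V₁) → W_a/(P₁V₁) = -1.287.
Path (b) isobaric: W = P₁(V₂ − V₁) → W_b/(P₁V₁) = -0.7238.
W_a / W_b = -1.287 / -0.7238 = 1.778.

W_a / W_b ≈ 1.78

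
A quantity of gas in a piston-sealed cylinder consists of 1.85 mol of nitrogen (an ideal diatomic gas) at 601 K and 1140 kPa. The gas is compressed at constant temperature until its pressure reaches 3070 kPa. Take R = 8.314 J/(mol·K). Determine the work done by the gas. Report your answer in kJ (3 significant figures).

Isothermal process: W = nRT ln(V₂/V₁) = nRT ln(P₁/P₂).
W = (1.85)(8.314)(601) × ln(1140/3070)
  = 9244 × ln(0.3713) = 9244 × -0.9906
W_by_gas = -9157 J.

W ≈ -9.16 kJ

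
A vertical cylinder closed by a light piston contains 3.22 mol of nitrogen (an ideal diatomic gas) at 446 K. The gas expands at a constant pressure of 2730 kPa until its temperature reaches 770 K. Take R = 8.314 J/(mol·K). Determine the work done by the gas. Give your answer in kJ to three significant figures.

W ≈ 8.67 kJ

Isobaric: W = P ΔV = nR ΔT.
W = (3.22)(8.314)(770 − 446) = 8674 J.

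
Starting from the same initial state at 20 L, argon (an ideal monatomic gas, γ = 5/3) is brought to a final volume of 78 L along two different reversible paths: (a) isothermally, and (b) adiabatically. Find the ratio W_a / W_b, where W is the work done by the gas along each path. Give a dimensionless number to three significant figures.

Path (a) isothermal: W = P₁V₁ ln(V₂/V₁) → W_a/(P₁V₁) = 1.361.
Path (b) adiabatic: W = P₁V₁(1 − (V₁/V₂)^(γ−1))/(γ−1) → W_b/(P₁V₁) = 0.8946.
W_a / W_b = 1.361 / 0.8946 = 1.521.

W_a / W_b ≈ 1.52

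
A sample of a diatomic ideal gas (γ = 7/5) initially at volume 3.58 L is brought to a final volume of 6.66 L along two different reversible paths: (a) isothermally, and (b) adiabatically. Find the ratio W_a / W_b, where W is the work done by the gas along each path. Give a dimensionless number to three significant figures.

W_a / W_b ≈ 1.13

Path (a) isothermal: W = P₁V₁ ln(V₂/V₁) → W_a/(P₁V₁) = 0.6208.
Path (b) adiabatic: W = P₁V₁(1 − (V₁/V₂)^(γ−1))/(γ−1) → W_b/(P₁V₁) = 0.5497.
W_a / W_b = 0.6208 / 0.5497 = 1.129.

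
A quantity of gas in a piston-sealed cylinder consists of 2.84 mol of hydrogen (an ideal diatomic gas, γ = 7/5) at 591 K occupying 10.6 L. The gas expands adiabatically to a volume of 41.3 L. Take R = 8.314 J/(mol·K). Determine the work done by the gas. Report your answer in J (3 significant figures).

Adiabatic: TV^(γ−1) = const with γ = 7/5.
T₂ = T₁ (V₁/V₂)^(γ−1) = 591 × (10.6/41.3)^0.4 = 591 × 0.5804 = 343 K.
W_by = nCᵥ(T₁ − T₂) = (2.84)(20.79)(591 − 343) = 14638 J.

W ≈ 14600 J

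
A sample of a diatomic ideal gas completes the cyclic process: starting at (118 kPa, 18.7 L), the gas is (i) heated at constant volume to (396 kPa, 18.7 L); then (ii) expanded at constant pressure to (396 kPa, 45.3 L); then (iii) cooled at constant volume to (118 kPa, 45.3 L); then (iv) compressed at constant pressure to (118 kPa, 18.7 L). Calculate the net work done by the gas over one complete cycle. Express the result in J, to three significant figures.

Constant-volume legs do no work.
W(ii) = (396)(45.3 − 18.7) = 10534 J; W(iv) = (118)(18.7 − 45.3) = -3139 J.
W_net = 10534 − 3139 = 7395 J (the clockwise enclosed area).

W_net ≈ 7390 J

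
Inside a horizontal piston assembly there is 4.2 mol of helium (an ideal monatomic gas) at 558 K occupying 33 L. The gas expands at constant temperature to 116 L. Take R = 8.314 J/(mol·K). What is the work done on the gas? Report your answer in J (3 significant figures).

W ≈ -24500 J

Isothermal: W = nRT ln(V₂/V₁).
W = (4.2)(8.314)(558) × ln(116/33)
  = 19485 × 1.257
W_by_gas = 24494 J; work on gas = −W_by = -24494 J.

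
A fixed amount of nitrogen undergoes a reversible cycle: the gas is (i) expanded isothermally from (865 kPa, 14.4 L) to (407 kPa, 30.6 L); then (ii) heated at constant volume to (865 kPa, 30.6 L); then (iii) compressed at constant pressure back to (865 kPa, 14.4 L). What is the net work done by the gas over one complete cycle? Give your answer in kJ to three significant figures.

Leg (i): W = PᵢVᵢ ln(V_f/Vᵢ) = (12456) ln(30.6/14.4) = 9389 J.
Leg (ii): W = 0.
Leg (iii): W = PΔV = (865)(14.4 − 30.6) = -14013 J.
W_net = 9389 − 14013 = -4624 J.

W_net ≈ -4.62 kJ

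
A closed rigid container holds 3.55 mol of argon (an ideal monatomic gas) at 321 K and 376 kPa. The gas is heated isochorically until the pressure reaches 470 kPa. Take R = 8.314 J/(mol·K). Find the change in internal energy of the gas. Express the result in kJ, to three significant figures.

Constant volume ⇒ W = 0, so Q = ΔU = nCᵥΔT with Cᵥ = 3R/2 = 12.47 J/(mol·K).
At constant V, T₂/T₁ = P₂/P₁ ⇒ ΔT = T₁(P₂/P₁ − 1) = 321·(470/376 − 1) = 80.25 K.
ΔU = (3.55)(12.47)(80.25) = 3553 J.

ΔU ≈ 3.55 kJ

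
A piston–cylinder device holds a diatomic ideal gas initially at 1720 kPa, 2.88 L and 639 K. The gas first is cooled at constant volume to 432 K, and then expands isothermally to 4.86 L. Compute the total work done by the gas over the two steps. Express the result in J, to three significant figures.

W_total ≈ 1750 J

Step 1 (isochoric): W = 0 (constant volume).
After step 1: P = 1163 kPa (V unchanged).
Step 2 (isothermal): W = P₁V₁ ln(V₂/V₁) = (3349) ln(4.86/2.88) = 1752 J.
W_total = 0 + 1752 = 1752 J.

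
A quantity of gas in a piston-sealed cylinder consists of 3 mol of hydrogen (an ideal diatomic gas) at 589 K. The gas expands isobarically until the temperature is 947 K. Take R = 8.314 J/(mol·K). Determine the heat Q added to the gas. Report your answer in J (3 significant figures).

Q ≈ 31300 J

Isobaric: W = nRΔT = (3)(8.314)(358) = 8929 J.
ΔU = nCᵥΔT with Cᵥ = 5R/2: ΔU = (3)(20.79)(358) = 22323 J.
Q = ΔU + W = 22323 + 8929 = 31252 J.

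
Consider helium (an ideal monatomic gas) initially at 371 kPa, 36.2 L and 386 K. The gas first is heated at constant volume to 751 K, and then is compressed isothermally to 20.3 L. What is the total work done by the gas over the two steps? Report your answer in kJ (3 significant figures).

W_total ≈ -15.1 kJ

Step 1 (isochoric): W = 0 (constant volume).
After step 1: P = 721.8 kPa (V unchanged).
Step 2 (isothermal): W = P₁V₁ ln(V₂/V₁) = (26130) ln(20.3/36.2) = -15114 J.
W_total = 0 − 15114 = -15114 J.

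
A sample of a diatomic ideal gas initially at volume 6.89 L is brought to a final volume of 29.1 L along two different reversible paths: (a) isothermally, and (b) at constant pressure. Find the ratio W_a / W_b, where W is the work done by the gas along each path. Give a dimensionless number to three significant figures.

W_a / W_b ≈ 0.447

Path (a) isothermal: W = P₁V₁ ln(V₂/V₁) → W_a/(P₁V₁) = 1.441.
Path (b) isobaric: W = P₁(V₂ − V₁) → W_b/(P₁V₁) = 3.224.
W_a / W_b = 1.441 / 3.224 = 0.4469.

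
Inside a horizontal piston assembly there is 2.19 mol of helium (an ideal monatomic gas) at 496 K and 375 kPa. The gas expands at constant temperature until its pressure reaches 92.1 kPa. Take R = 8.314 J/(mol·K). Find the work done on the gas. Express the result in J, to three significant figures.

W ≈ -12700 J

Isothermal process: W = nRT ln(V₂/V₁) = nRT ln(P₁/P₂).
W = (2.19)(8.314)(496) × ln(375/92.1)
  = 9031 × ln(4.072) = 9031 × 1.404
W_by_gas = 12680 J; work on gas = −W_by = -12680 J.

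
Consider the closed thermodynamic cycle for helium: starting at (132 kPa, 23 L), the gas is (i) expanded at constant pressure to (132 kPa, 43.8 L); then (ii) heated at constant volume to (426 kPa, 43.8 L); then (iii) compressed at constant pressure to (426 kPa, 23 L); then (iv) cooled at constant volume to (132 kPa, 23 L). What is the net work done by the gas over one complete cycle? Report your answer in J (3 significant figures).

W_net ≈ -6120 J

Constant-volume legs do no work.
W(i) = (132)(43.8 − 23) = 2746 J; W(iii) = (426)(23 − 43.8) = -8861 J.
W_net = 2746 − 8861 = -6115 J (the counter-clockwise enclosed area).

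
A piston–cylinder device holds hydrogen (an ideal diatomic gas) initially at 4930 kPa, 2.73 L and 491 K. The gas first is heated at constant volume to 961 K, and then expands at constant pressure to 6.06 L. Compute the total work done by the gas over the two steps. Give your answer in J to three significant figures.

Step 1 (isochoric): W = 0 (constant volume).
After step 1: P = 9649 kPa (V unchanged).
Step 2 (isobaric): W = PΔV = (9649 kPa)(6.06 − 2.73 L) = 32132 J.
W_total = 0 + 32132 = 32132 J.

W_total ≈ 32100 J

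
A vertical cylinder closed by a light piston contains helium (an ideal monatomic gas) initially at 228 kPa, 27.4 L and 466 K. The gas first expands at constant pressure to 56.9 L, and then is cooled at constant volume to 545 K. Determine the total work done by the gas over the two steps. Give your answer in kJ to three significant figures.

W_total ≈ 6.73 kJ

Step 1 (isobaric): W = PΔV = (228 kPa)(56.9 − 27.4 L) = 6726 J.
Step 2 (isochoric): W = 0 (constant volume).
W_total = 6726 + 0 = 6726 J.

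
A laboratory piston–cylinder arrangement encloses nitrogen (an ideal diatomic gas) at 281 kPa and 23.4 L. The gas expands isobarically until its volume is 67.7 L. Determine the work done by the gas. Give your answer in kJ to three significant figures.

Isobaric: W = P ΔV.
W = (281 kPa)(67.7 − 23.4 L) = (281)(44.3) = 12448 J.

W ≈ 12.4 kJ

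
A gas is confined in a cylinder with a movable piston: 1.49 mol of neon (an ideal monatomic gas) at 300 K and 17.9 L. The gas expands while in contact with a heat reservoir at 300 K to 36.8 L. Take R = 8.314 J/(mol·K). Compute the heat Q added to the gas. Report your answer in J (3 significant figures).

Isothermal ⇒ ΔU = 0, so Q = W = nRT ln(V₂/V₁).
Q = (1.49)(8.314)(300) ln(36.8/17.9) = 3716 × 0.7207 = 2678 J.

Q ≈ 2680 J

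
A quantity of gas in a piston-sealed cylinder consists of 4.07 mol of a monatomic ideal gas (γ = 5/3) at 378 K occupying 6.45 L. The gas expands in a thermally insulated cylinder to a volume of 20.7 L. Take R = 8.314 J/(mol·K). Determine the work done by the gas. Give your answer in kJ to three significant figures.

W ≈ 10.4 kJ

Adiabatic: TV^(γ−1) = const with γ = 5/3.
T₂ = T₁ (V₁/V₂)^(γ−1) = 378 × (6.45/20.7)^0.667 = 378 × 0.4596 = 173.7 K.
W_by = nCᵥ(T₁ − T₂) = (4.07)(12.47)(378 − 173.7) = 10368 J.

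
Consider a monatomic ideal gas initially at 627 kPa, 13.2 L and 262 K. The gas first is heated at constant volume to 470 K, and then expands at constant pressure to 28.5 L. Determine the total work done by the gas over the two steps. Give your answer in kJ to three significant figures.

W_total ≈ 17.2 kJ

Step 1 (isochoric): W = 0 (constant volume).
After step 1: P = 1125 kPa (V unchanged).
Step 2 (isobaric): W = PΔV = (1125 kPa)(28.5 − 13.2 L) = 17209 J.
W_total = 0 + 17209 = 17209 J.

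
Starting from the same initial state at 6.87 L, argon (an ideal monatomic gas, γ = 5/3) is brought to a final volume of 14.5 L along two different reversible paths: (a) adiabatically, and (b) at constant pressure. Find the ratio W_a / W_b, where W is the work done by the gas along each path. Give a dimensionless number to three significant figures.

W_a / W_b ≈ 0.530

Path (a) adiabatic: W = P₁V₁(1 − (V₁/V₂)^(γ−1))/(γ−1) → W_a/(P₁V₁) = 0.5884.
Path (b) isobaric: W = P₁(V₂ − V₁) → W_b/(P₁V₁) = 1.111.
W_a / W_b = 0.5884 / 1.111 = 0.5298.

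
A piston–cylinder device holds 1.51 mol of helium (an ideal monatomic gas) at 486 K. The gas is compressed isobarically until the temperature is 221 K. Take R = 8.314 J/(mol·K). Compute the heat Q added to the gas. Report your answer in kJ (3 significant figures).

Isobaric: W = nRΔT = (1.51)(8.314)(-265) = -3327 J.
ΔU = nCᵥΔT with Cᵥ = 3R/2: ΔU = (1.51)(12.47)(-265) = -4990 J.
Q = ΔU + W = -4990 − 3327 = -8317 J.

Q ≈ -8.32 kJ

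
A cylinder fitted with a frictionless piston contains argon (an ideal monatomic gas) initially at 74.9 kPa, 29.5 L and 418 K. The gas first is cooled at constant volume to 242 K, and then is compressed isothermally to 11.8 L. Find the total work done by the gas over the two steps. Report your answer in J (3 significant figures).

W_total ≈ -1170 J

Step 1 (isochoric): W = 0 (constant volume).
After step 1: P = 43.36 kPa (V unchanged).
Step 2 (isothermal): W = P₁V₁ ln(V₂/V₁) = (1279) ln(11.8/29.5) = -1172 J.
W_total = 0 − 1172 = -1172 J.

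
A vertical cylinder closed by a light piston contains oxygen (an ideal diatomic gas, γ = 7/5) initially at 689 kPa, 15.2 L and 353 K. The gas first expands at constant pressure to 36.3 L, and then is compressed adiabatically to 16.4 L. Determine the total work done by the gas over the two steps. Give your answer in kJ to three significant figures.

W_total ≈ -8.85 kJ

Step 1 (isobaric): W = PΔV = (689 kPa)(36.3 − 15.2 L) = 14538 J.
After step 1: P = 689 kPa, V = 36.3 L, T = 843 K.
Step 2 (adiabatic): W = (P₁V₁ − P₂V₂)/(γ−1) = (25011 − 34368)/0.4 = -23393 J.
W_total = 14538 − 23393 = -8855 J.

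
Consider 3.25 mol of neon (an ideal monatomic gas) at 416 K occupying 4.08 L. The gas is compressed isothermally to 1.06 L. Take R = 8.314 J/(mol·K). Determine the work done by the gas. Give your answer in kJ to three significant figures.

Isothermal: W = nRT ln(V₂/V₁).
W = (3.25)(8.314)(416) × ln(1.06/4.08)
  = 11241 × -1.348
W_by_gas = -15150 J.

W ≈ -15.2 kJ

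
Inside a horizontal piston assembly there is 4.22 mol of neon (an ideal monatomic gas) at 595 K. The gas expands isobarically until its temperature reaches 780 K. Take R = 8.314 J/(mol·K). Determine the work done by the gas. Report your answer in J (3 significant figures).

Isobaric: W = P ΔV = nR ΔT.
W = (4.22)(8.314)(780 − 595) = 6491 J.

W ≈ 6490 J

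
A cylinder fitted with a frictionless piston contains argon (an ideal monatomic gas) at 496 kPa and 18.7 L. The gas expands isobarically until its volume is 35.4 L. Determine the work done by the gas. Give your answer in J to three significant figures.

Isobaric: W = P ΔV.
W = (496 kPa)(35.4 − 18.7 L) = (496)(16.7) = 8283 J.

W ≈ 8280 J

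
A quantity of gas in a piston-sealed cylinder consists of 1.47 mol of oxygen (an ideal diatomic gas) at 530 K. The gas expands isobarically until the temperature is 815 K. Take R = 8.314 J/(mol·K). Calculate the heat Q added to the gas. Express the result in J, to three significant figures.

Isobaric: W = nRΔT = (1.47)(8.314)(285) = 3483 J.
ΔU = nCᵥΔT with Cᵥ = 5R/2: ΔU = (1.47)(20.79)(285) = 8708 J.
Q = ΔU + W = 8708 + 3483 = 12191 J.

Q ≈ 12200 J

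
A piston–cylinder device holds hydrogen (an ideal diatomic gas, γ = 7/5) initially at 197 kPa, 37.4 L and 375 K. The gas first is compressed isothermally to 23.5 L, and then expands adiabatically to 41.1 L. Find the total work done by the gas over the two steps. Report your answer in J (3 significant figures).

Step 1 (isothermal): W = P₁V₁ ln(V₂/V₁) = (7368) ln(23.5/37.4) = -3424 J.
After step 1: P = 313.5 kPa, V = 23.5 L, T = 375 K.
Step 2 (adiabatic): W = (P₁V₁ − P₂V₂)/(γ−1) = (7368 − 5892)/0.4 = 3691 J.
W_total = -3424 + 3691 = 267.1 J.

W_total ≈ 267 J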